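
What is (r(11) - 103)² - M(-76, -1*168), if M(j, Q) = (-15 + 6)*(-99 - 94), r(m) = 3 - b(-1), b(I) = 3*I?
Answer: 7672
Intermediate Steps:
r(m) = 6 (r(m) = 3 - 3*(-1) = 3 - 1*(-3) = 3 + 3 = 6)
M(j, Q) = 1737 (M(j, Q) = -9*(-193) = 1737)
(r(11) - 103)² - M(-76, -1*168) = (6 - 103)² - 1*1737 = (-97)² - 1737 = 9409 - 1737 = 7672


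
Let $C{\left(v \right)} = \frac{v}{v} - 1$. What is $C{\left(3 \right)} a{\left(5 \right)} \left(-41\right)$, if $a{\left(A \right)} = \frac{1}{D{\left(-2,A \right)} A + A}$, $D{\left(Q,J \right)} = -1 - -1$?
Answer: $0$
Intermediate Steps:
$C{\left(v \right)} = 0$ ($C{\left(v \right)} = 1 - 1 = 0$)
$D{\left(Q,J \right)} = 0$ ($D{\left(Q,J \right)} = -1 + 1 = 0$)
$a{\left(A \right)} = \frac{1}{A}$ ($a{\left(A \right)} = \frac{1}{0 A + A} = \frac{1}{0 + A} = \frac{1}{A}$)
$C{\left(3 \right)} a{\left(5 \right)} \left(-41\right) = \frac{0}{5} \left(-41\right) = 0 \cdot \frac{1}{5} \left(-41\right) = 0 \left(-41\right) = 0$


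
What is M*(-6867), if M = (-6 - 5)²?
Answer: -830907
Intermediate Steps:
M = 121 (M = (-11)² = 121)
M*(-6867) = 121*(-6867) = -830907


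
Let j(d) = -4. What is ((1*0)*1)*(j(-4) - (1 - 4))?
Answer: 0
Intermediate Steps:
((1*0)*1)*(j(-4) - (1 - 4)) = ((1*0)*1)*(-4 - (1 - 4)) = (0*1)*(-4 - 1*(-3)) = 0*(-4 + 3) = 0*(-1) = 0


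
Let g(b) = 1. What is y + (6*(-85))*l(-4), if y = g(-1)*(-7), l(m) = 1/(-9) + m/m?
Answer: -1381/3 ≈ -460.33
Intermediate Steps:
l(m) = 8/9 (l(m) = 1*(-⅑) + 1 = -⅑ + 1 = 8/9)
y = -7 (y = 1*(-7) = -7)
y + (6*(-85))*l(-4) = -7 + (6*(-85))*(8/9) = -7 - 510*8/9 = -7 - 1360/3 = -1381/3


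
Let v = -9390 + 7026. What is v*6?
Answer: -14184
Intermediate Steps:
v = -2364
v*6 = -2364*6 = -14184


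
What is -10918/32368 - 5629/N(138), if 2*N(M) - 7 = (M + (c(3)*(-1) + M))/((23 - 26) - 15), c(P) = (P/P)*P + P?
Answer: 22769475/16184 ≈ 1406.9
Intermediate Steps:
c(P) = 2*P (c(P) = 1*P + P = P + P = 2*P)
N(M) = 11/3 - M/18 (N(M) = 7/2 + ((M + ((2*3)*(-1) + M))/((23 - 26) - 15))/2 = 7/2 + ((M + (6*(-1) + M))/(-3 - 15))/2 = 7/2 + ((M + (-6 + M))/(-18))/2 = 7/2 + ((-6 + 2*M)*(-1/18))/2 = 7/2 + (⅓ - M/9)/2 = 7/2 + (⅙ - M/18) = 11/3 - M/18)
-10918/32368 - 5629/N(138) = -10918/32368 - 5629/(11/3 - 1/18*138) = -10918*1/32368 - 5629/(11/3 - 23/3) = -5459/16184 - 5629/(-4) = -5459/16184 - 5629*(-¼) = -5459/16184 + 5629/4 = 22769475/16184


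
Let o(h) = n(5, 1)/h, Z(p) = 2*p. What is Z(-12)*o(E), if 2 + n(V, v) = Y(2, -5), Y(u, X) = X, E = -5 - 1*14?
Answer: -168/19 ≈ -8.8421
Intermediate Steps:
E = -19 (E = -5 - 14 = -19)
n(V, v) = -7 (n(V, v) = -2 - 5 = -7)
o(h) = -7/h
Z(-12)*o(E) = (2*(-12))*(-7/(-19)) = -(-168)*(-1)/19 = -24*7/19 = -168/19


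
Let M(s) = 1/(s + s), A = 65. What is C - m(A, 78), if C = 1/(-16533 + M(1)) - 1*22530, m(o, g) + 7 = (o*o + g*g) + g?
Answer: -1088169152/33065 ≈ -32910.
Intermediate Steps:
M(s) = 1/(2*s)
m(o, g) = -7 + g + g² + o² (m(o, g) = -7 + ((o*o + g*g) + g) = -7 + ((o² + g²) + g) = -7 + ((g² + o²) + g) = -7 + (g + g² + o²) = -7 + g + g² + o²)
C = -744954452/33065 (C = 1/(-16533 + (½)/1) - 1*22530 = 1/(-16533 + (½)*1) - 22530 = 1/(-16533 + ½) - 22530 = 1/(-33065/2) - 22530 = -2/33065 - 22530 = -744954452/33065 ≈ -22530.)
C - m(A, 78) = -744954452/33065 - (-7 + 78 + 78² + 65²) = -744954452/33065 - (-7 + 78 + 6084 + 4225) = -744954452/33065 - 1*10380 = -744954452/33065 - 10380 = -1088169152/33065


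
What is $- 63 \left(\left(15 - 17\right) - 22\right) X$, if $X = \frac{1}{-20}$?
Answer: $- \frac{378}{5} \approx -75.6$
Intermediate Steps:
$X = - \frac{1}{20} \approx -0.05$
$- 63 \left(\left(15 - 17\right) - 22\right) X = - 63 \left(\left(15 - 17\right) - 22\right) \left(- \frac{1}{20}\right) = - 63 \left(-2 - 22\right) \left(- \frac{1}{20}\right) = \left(-63\right) \left(-24\right) \left(- \frac{1}{20}\right) = 1512 \left(- \frac{1}{20}\right) = - \frac{378}{5}$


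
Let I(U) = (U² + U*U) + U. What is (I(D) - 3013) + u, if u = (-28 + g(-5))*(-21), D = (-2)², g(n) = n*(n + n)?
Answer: -3439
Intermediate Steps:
g(n) = 2*n² (g(n) = n*(2*n) = 2*n²)
D = 4
u = -462 (u = (-28 + 2*(-5)²)*(-21) = (-28 + 2*25)*(-21) = (-28 + 50)*(-21) = 22*(-21) = -462)
I(U) = U + 2*U² (I(U) = (U² + U²) + U = 2*U² + U = U + 2*U²)
(I(D) - 3013) + u = (4*(1 + 2*4) - 3013) - 462 = (4*(1 + 8) - 3013) - 462 = (4*9 - 3013) - 462 = (36 - 3013) - 462 = -2977 - 462 = -3439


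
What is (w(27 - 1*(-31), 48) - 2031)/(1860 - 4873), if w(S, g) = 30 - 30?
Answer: 2031/3013 ≈ 0.67408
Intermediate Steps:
w(S, g) = 0
(w(27 - 1*(-31), 48) - 2031)/(1860 - 4873) = (0 - 2031)/(1860 - 4873) = -2031/(-3013) = -2031*(-1/3013) = 2031/3013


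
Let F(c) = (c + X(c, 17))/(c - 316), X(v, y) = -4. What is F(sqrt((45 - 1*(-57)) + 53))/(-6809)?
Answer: -1109/678864109 + 312*sqrt(155)/678864109 ≈ 4.0883e-6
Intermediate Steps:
F(c) = (-4 + c)/(-316 + c) (F(c) = (c - 4)/(c - 316) = (-4 + c)/(-316 + c))
F(sqrt((45 - 1*(-57)) + 53))/(-6809) = ((-4 + sqrt((45 - 1*(-57)) + 53))/(-316 + sqrt((45 - 1*(-57)) + 53)))/(-6809) = ((-4 + sqrt((45 + 57) + 53))/(-316 + sqrt((45 + 57) + 53)))*(-1/6809) = ((-4 + sqrt(102 + 53))/(-316 + sqrt(102 + 53)))*(-1/6809) = ((-4 + sqrt(155))/(-316 + sqrt(155)))*(-1/6809) = -(-4 + sqrt(155))/(6809*(-316 + sqrt(155)))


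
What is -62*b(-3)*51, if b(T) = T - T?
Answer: 0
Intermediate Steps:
b(T) = 0
-62*b(-3)*51 = -62*0*51 = -0*51 = -1*0 = 0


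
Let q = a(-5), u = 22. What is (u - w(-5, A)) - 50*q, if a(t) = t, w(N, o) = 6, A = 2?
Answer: 266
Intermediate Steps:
q = -5
(u - w(-5, A)) - 50*q = (22 - 1*6) - 50*(-5) = (22 - 6) + 250 = 16 + 250 = 266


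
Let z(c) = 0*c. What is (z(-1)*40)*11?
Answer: 0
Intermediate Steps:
z(c) = 0
(z(-1)*40)*11 = (0*40)*11 = 0*11 = 0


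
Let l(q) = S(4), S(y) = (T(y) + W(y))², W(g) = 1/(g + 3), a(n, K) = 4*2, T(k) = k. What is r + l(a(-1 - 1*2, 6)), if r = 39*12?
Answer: 23773/49 ≈ 485.16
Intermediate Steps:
a(n, K) = 8
W(g) = 1/(3 + g)
S(y) = (y + 1/(3 + y))²
l(q) = 841/49 (l(q) = (4 + 1/(3 + 4))² = (4 + 1/7)² = (4 + ⅐)² = (29/7)² = 841/49)
r = 468
r + l(a(-1 - 1*2, 6)) = 468 + 841/49 = 23773/49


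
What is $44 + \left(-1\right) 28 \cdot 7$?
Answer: $-152$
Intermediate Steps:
$44 + \left(-1\right) 28 \cdot 7 = 44 - 196 = -152$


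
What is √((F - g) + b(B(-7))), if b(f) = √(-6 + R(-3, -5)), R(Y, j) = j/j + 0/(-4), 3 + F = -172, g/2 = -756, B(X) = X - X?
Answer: √(1337 + I*√5) ≈ 36.565 + 0.0306*I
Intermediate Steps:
B(X) = 0
g = -1512 (g = 2*(-756) = -1512)
F = -175 (F = -3 - 172 = -175)
R(Y, j) = 1 (R(Y, j) = 1 + 0*(-¼) = 1 + 0 = 1)
b(f) = I*√5 (b(f) = √(-6 + 1) = √(-5) = I*√5)
√((F - g) + b(B(-7))) = √((-175 - 1*(-1512)) + I*√5) = √((-175 + 1512) + I*√5) = √(1337 + I*√5)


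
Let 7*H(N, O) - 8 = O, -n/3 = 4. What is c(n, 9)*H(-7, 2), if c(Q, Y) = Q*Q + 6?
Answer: 1500/7 ≈ 214.29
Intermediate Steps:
n = -12 (n = -3*4 = -12)
H(N, O) = 8/7 + O/7
c(Q, Y) = 6 + Q² (c(Q, Y) = Q² + 6 = 6 + Q²)
c(n, 9)*H(-7, 2) = (6 + (-12)²)*(8/7 + (⅐)*2) = (6 + 144)*(8/7 + 2/7) = 150*(10/7) = 1500/7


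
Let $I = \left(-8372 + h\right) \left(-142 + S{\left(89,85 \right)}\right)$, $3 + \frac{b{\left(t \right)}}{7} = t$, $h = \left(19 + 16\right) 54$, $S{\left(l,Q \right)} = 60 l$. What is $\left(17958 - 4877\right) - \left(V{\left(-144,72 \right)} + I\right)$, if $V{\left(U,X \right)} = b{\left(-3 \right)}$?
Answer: $33706559$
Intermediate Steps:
$h = 1890$ ($h = 35 \cdot 54 = 1890$)
$b{\left(t \right)} = -21 + 7 t$
$V{\left(U,X \right)} = -42$ ($V{\left(U,X \right)} = -21 + 7 \left(-3\right) = -21 - 21 = -42$)
$I = -33693436$ ($I = \left(-8372 + 1890\right) \left(-142 + 60 \cdot 89\right) = - 6482 \left(-142 + 5340\right) = \left(-6482\right) 5198 = -33693436$)
$\left(17958 - 4877\right) - \left(V{\left(-144,72 \right)} + I\right) = \left(17958 - 4877\right) - \left(-42 - 33693436\right) = \left(17958 - 4877\right) - -33693478 = 13081 + 33693478 = 33706559$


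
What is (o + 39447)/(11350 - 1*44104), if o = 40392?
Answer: -26613/10918 ≈ -2.4375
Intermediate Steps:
(o + 39447)/(11350 - 1*44104) = (40392 + 39447)/(11350 - 1*44104) = 79839/(11350 - 44104) = 79839/(-32754) = 79839*(-1/32754) = -26613/10918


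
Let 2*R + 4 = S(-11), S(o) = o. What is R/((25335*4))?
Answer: -1/13512 ≈ -7.4008e-5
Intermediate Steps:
R = -15/2 (R = -2 + (½)*(-11) = -2 - 11/2 = -15/2 ≈ -7.5000)
R/((25335*4)) = -15/(2*(25335*4)) = -15/2/101340 = -15/2*1/101340 = -1/13512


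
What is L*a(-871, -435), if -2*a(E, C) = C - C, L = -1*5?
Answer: 0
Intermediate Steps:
L = -5
a(E, C) = 0 (a(E, C) = -(C - C)/2 = -1/2*0 = 0)
L*a(-871, -435) = -5*0 = 0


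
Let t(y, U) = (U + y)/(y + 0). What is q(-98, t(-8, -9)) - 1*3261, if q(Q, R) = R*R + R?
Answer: -208279/64 ≈ -3254.4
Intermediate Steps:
t(y, U) = (U + y)/y
q(Q, R) = R + R² (q(Q, R) = R² + R = R + R²)
q(-98, t(-8, -9)) - 1*3261 = ((-9 - 8)/(-8))*(1 + (-9 - 8)/(-8)) - 1*3261 = (-⅛*(-17))*(1 - ⅛*(-17)) - 3261 = 17*(1 + 17/8)/8 - 3261 = (17/8)*(25/8) - 3261 = 425/64 - 3261 = -208279/64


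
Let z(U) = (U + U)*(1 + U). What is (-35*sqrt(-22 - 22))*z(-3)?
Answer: -840*I*sqrt(11) ≈ -2786.0*I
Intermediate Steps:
z(U) = 2*U*(1 + U) (z(U) = (2*U)*(1 + U) = 2*U*(1 + U))
(-35*sqrt(-22 - 22))*z(-3) = (-35*sqrt(-22 - 22))*(2*(-3)*(1 - 3)) = (-70*I*sqrt(11))*(2*(-3)*(-2)) = -70*I*sqrt(11)*12 = -840*I*sqrt(11)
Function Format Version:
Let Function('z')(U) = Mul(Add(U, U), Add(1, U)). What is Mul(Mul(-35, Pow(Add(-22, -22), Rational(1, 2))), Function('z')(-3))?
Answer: Mul(-840, I, Pow(11, Rational(1, 2))) ≈ Mul(-2786.0, I)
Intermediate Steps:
Function('z')(U) = Mul(2, U, Add(1, U)) (Function('z')(U) = Mul(Mul(2, U), Add(1, U)) = Mul(2, U, Add(1, U)))
Mul(Mul(-35, Pow(Add(-22, -22), Rational(1, 2))), Function('z')(-3)) = Mul(Mul(-35, Pow(Add(-22, -22), Rational(1, 2))), Mul(2, -3, Add(1, -3))) = Mul(Mul(-35, Pow(-44, Rational(1, 2))), Mul(2, -3, -2)) = Mul(Mul(-35, Mul(2, I, Pow(11, Rational(1, 2)))), 12) = Mul(Mul(-70, I, Pow(11, Rational(1, 2))), 12) = Mul(-840, I, Pow(11, Rational(1, 2)))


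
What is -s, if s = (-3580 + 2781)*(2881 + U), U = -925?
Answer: 1562844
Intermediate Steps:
s = -1562844 (s = (-3580 + 2781)*(2881 - 925) = -799*1956 = -1562844)
-s = -1*(-1562844) = 1562844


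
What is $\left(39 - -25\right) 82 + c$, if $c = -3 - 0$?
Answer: $5245$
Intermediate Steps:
$c = -3$ ($c = -3 + 0 = -3$)
$\left(39 - -25\right) 82 + c = \left(39 - -25\right) 82 - 3 = \left(39 + 25\right) 82 - 3 = 64 \cdot 82 - 3 = 5248 - 3 = 5245$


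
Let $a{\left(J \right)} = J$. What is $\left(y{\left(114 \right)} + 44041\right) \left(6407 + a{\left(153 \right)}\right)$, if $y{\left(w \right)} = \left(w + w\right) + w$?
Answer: $291152480$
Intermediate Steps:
$y{\left(w \right)} = 3 w$ ($y{\left(w \right)} = 2 w + w = 3 w$)
$\left(y{\left(114 \right)} + 44041\right) \left(6407 + a{\left(153 \right)}\right) = \left(3 \cdot 114 + 44041\right) \left(6407 + 153\right) = \left(342 + 44041\right) 6560 = 44383 \cdot 6560 = 291152480$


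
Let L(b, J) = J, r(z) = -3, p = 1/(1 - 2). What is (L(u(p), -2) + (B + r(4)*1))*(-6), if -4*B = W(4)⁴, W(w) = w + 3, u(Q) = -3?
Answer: 7263/2 ≈ 3631.5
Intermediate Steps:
p = -1 (p = 1/(-1) = -1)
W(w) = 3 + w
B = -2401/4 (B = -(3 + 4)⁴/4 = -¼*7⁴ = -¼*2401 = -2401/4 ≈ -600.25)
(L(u(p), -2) + (B + r(4)*1))*(-6) = (-2 + (-2401/4 - 3*1))*(-6) = (-2 + (-2401/4 - 3))*(-6) = (-2 - 2413/4)*(-6) = -2421/4*(-6) = 7263/2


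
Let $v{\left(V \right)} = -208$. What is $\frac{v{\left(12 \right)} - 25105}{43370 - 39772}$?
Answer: $- \frac{25313}{3598} \approx -7.0353$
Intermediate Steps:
$\frac{v{\left(12 \right)} - 25105}{43370 - 39772} = \frac{-208 - 25105}{43370 - 39772} = - \frac{25313}{3598}$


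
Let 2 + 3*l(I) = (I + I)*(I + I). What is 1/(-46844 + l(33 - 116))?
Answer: -3/112978 ≈ -2.6554e-5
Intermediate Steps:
l(I) = -2/3 + 4*I**2/3 (l(I) = -2/3 + ((I + I)*(I + I))/3 = -2/3 + ((2*I)*(2*I))/3 = -2/3 + (4*I**2)/3 = -2/3 + 4*I**2/3)
1/(-46844 + l(33 - 116)) = 1/(-46844 + (-2/3 + 4*(33 - 116)**2/3)) = 1/(-46844 + (-2/3 + (4/3)*(-83)**2)) = 1/(-46844 + (-2/3 + (4/3)*6889)) = 1/(-46844 + (-2/3 + 27556/3)) = 1/(-46844 + 27554/3) = 1/(-112978/3) = -3/112978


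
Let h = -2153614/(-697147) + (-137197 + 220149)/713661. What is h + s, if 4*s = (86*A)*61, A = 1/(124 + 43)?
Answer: 1837668877451573/166173892805778 ≈ 11.059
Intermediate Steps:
A = 1/167 ≈ 0.0059880
s = 2623/334 (s = ((86*(1/167))*61)/4 = ((86/167)*61)/4 = (¼)*(5246/167) = 2623/334 ≈ 7.8533)
h = 1594780058798/497526625167 (h = -2153614*(-1/697147) + 82952*(1/713661) = 2153614/697147 + 82952/713661 = 1594780058798/497526625167 ≈ 3.2054)
h + s = 1594780058798/497526625167 + 2623/334 = 1837668877451573/166173892805778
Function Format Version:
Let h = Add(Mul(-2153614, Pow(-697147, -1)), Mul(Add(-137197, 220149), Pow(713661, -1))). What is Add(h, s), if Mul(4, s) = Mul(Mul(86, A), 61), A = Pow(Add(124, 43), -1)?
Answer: Rational(1837668877451573, 166173892805778) ≈ 11.059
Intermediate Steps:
A = Rational(1, 167) (A = Pow(167, -1) = Rational(1, 167) ≈ 0.0059880)
s = Rational(2623, 334) (s = Mul(Rational(1, 4), Mul(Mul(86, Rational(1, 167)), 61)) = Mul(Rational(1, 4), Mul(Rational(86, 167), 61)) = Mul(Rational(1, 4), Rational(5246, 167)) = Rational(2623, 334) ≈ 7.8533)
h = Rational(1594780058798, 497526625167) (h = Add(Mul(-2153614, Rational(-1, 697147)), Mul(82952, Rational(1, 713661))) = Add(Rational(2153614, 697147), Rational(82952, 713661)) = Rational(1594780058798, 497526625167) ≈ 3.2054)
Add(h, s) = Add(Rational(1594780058798, 497526625167), Rational(2623, 334)) = Rational(1837668877451573, 166173892805778)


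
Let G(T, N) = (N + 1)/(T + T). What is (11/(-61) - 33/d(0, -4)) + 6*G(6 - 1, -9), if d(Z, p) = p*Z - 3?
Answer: 1836/305 ≈ 6.0197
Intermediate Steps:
d(Z, p) = -3 + Z*p (d(Z, p) = Z*p - 3 = -3 + Z*p)
G(T, N) = (1 + N)/(2*T) (G(T, N) = (1 + N)/((2*T)) = (1 + N)*(1/(2*T)) = (1 + N)/(2*T))
(11/(-61) - 33/d(0, -4)) + 6*G(6 - 1, -9) = (11/(-61) - 33/(-3 + 0*(-4))) + 6*((1 - 9)/(2*(6 - 1))) = (11*(-1/61) - 33/(-3 + 0)) + 6*((1/2)*(-8)/5) = (-11/61 - 33/(-3)) + 6*((1/2)*(1/5)*(-8)) = (-11/61 - 33*(-1/3)) + 6*(-4/5) = (-11/61 + 11) - 24/5 = 660/61 - 24/5 = 1836/305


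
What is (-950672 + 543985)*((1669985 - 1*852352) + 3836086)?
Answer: -1892607018953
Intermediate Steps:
(-950672 + 543985)*((1669985 - 1*852352) + 3836086) = -406687*((1669985 - 852352) + 3836086) = -406687*(817633 + 3836086) = -406687*4653719 = -1892607018953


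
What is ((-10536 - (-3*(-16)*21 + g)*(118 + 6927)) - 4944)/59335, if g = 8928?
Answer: -14002920/11867 ≈ -1180.0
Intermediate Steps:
((-10536 - (-3*(-16)*21 + g)*(118 + 6927)) - 4944)/59335 = ((-10536 - (-3*(-16)*21 + 8928)*(118 + 6927)) - 4944)/59335 = ((-10536 - (48*21 + 8928)*7045) - 4944)*(1/59335) = ((-10536 - (1008 + 8928)*7045) - 4944)*(1/59335) = ((-10536 - 9936*7045) - 4944)*(1/59335) = ((-10536 - 1*69999120) - 4944)*(1/59335) = ((-10536 - 69999120) - 4944)*(1/59335) = (-70009656 - 4944)*(1/59335) = -70014600*1/59335 = -14002920/11867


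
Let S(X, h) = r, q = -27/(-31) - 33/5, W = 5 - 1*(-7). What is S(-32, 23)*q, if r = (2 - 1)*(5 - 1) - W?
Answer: 7104/155 ≈ 45.832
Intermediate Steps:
W = 12 (W = 5 + 7 = 12)
r = -8 (r = (2 - 1)*(5 - 1) - 1*12 = 1*4 - 12 = 4 - 12 = -8)
q = -888/155 (q = -27*(-1/31) - 33*1/5 = 27/31 - 33/5 = -888/155 ≈ -5.7290)
S(X, h) = -8
S(-32, 23)*q = -8*(-888/155) = 7104/155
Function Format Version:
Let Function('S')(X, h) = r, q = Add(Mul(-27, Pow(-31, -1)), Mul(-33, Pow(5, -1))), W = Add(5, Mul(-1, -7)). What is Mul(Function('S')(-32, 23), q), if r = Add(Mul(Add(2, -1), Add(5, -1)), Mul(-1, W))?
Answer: Rational(7104, 155) ≈ 45.832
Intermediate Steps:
W = 12 (W = Add(5, 7) = 12)
r = -8 (r = Add(Mul(Add(2, -1), Add(5, -1)), Mul(-1, 12)) = Add(Mul(1, 4), -12) = Add(4, -12) = -8)
q = Rational(-888, 155) (q = Add(Mul(-27, Rational(-1, 31)), Mul(-33, Rational(1, 5))) = Add(Rational(27, 31), Rational(-33, 5)) = Rational(-888, 155) ≈ -5.7290)
Function('S')(X, h) = -8
Mul(Function('S')(-32, 23), q) = Mul(-8, Rational(-888, 155)) = Rational(7104, 155)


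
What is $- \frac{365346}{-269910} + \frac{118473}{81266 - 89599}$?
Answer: $- \frac{1607367734}{124953335} \approx -12.864$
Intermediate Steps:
$- \frac{365346}{-269910} + \frac{118473}{81266 - 89599} = \left(-365346\right) \left(- \frac{1}{269910}\right) + \frac{118473}{81266 - 89599} = \frac{20297}{14995} + \frac{118473}{-8333} = \frac{20297}{14995} + 118473 \left(- \frac{1}{8333}\right) = \frac{20297}{14995} - \frac{118473}{8333} = - \frac{1607367734}{124953335}$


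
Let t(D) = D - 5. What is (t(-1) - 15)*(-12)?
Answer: 252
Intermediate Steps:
t(D) = -5 + D
(t(-1) - 15)*(-12) = ((-5 - 1) - 15)*(-12) = (-6 - 15)*(-12) = -21*(-12) = 252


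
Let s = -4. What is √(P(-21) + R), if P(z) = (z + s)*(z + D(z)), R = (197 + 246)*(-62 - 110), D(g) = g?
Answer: I*√75146 ≈ 274.13*I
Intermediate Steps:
R = -76196 (R = 443*(-172) = -76196)
P(z) = 2*z*(-4 + z) (P(z) = (z - 4)*(z + z) = (-4 + z)*(2*z) = 2*z*(-4 + z))
√(P(-21) + R) = √(2*(-21)*(-4 - 21) - 76196) = √(2*(-21)*(-25) - 76196) = √(1050 - 76196) = √(-75146) = I*√75146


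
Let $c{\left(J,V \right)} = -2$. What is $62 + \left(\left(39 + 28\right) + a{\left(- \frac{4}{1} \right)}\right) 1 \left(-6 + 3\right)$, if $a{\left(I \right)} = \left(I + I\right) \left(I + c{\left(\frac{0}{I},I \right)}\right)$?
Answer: $-283$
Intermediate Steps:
$a{\left(I \right)} = 2 I \left(-2 + I\right)$ ($a{\left(I \right)} = \left(I + I\right) \left(I - 2\right) = 2 I \left(-2 + I\right)$)
$62 + \left(\left(39 + 28\right) + a{\left(- \frac{4}{1} \right)}\right) 1 \left(-6 + 3\right) = 62 + \left(\left(39 + 28\right) + 2 \left(- \frac{4}{1}\right) \left(-2 - \frac{4}{1}\right)\right) 1 \left(-6 + 3\right) = 62 + \left(67 + 2 \left(\left(-4\right) 1\right) \left(-2 - 4\right)\right) 1 \left(-3\right) = 62 + \left(67 + 2 \left(-4\right) \left(-2 - 4\right)\right) \left(-3\right) = 62 + \left(67 + 2 \left(-4\right) \left(-6\right)\right) \left(-3\right) = 62 + \left(67 + 48\right) \left(-3\right) = 62 + 115 \left(-3\right) = 62 - 345 = -283$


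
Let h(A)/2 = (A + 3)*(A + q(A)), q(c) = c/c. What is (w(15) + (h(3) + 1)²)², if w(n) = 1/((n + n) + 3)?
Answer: 6278026756/1089 ≈ 5.7649e+6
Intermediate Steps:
q(c) = 1
h(A) = 2*(1 + A)*(3 + A) (h(A) = 2*((A + 3)*(A + 1)) = 2*((3 + A)*(1 + A)) = 2*((1 + A)*(3 + A)) = 2*(1 + A)*(3 + A))
w(n) = 1/(3 + 2*n) (w(n) = 1/(2*n + 3) = 1/(3 + 2*n))
(w(15) + (h(3) + 1)²)² = (1/(3 + 2*15) + ((6 + 2*3² + 8*3) + 1)²)² = (1/(3 + 30) + ((6 + 2*9 + 24) + 1)²)² = (1/33 + ((6 + 18 + 24) + 1)²)² = (1/33 + (48 + 1)²)² = (1/33 + 49²)² = (1/33 + 2401)² = (79234/33)² = 6278026756/1089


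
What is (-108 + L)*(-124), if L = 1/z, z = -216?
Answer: 723199/54 ≈ 13393.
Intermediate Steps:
L = -1/216 (L = 1/(-216) = -1/216 ≈ -0.0046296)
(-108 + L)*(-124) = (-108 - 1/216)*(-124) = -23329/216*(-124) = 723199/54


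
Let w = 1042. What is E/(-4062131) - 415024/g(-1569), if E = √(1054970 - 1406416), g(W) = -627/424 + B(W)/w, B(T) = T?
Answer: 91680461696/659295 - I*√351446/4062131 ≈ 1.3906e+5 - 0.00014594*I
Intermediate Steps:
g(W) = -627/424 + W/1042
E = I*√351446 (E = √(-351446) = I*√351446 ≈ 592.83*I)
E/(-4062131) - 415024/g(-1569) = (I*√351446)/(-4062131) - 415024/(-627/424 + (1/1042)*(-1569)) = (I*√351446)*(-1/4062131) - 415024/(-627/424 - 1569/1042) = -I*√351446/4062131 - 415024/(-659295/220904) = -I*√351446/4062131 - 415024*(-220904/659295) = -I*√351446/4062131 + 91680461696/659295 = 91680461696/659295 - I*√351446/4062131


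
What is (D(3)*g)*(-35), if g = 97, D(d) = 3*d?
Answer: -30555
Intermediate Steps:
(D(3)*g)*(-35) = ((3*3)*97)*(-35) = (9*97)*(-35) = 873*(-35) = -30555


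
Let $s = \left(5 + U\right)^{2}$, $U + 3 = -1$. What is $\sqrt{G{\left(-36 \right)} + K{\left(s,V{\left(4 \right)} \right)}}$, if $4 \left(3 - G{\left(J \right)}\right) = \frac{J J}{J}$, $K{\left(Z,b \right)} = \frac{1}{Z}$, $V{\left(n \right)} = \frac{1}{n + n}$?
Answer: $\sqrt{13} \approx 3.6056$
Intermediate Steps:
$U = -4$ ($U = -3 - 1 = -4$)
$V{\left(n \right)} = \frac{1}{2 n}$
$s = 1$ ($s = \left(5 - 4\right)^{2} = 1^{2} = 1$)
$G{\left(J \right)} = 3 - \frac{J}{4}$ ($G{\left(J \right)} = 3 - \frac{J J \frac{1}{J}}{4} = 3 - \frac{J^{2} \frac{1}{J}}{4} = 3 - \frac{J}{4}$)
$\sqrt{G{\left(-36 \right)} + K{\left(s,V{\left(4 \right)} \right)}} = \sqrt{\left(3 - -9\right) + 1^{-1}} = \sqrt{\left(3 + 9\right) + 1} = \sqrt{12 + 1} = \sqrt{13}$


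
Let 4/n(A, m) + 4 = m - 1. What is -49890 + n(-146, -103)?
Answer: -1347031/27 ≈ -49890.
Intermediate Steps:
n(A, m) = 4/(-5 + m) (n(A, m) = 4/(-4 + (m - 1)) = 4/(-4 + (-1 + m)) = 4/(-5 + m))
-49890 + n(-146, -103) = -49890 + 4/(-5 - 103) = -49890 + 4/(-108) = -49890 + 4*(-1/108) = -49890 - 1/27 = -1347031/27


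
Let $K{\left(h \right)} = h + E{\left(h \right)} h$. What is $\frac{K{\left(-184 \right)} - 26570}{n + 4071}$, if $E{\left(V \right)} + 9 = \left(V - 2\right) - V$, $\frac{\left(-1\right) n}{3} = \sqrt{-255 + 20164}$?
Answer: $- \frac{3355861}{546462} - \frac{2473 \sqrt{19909}}{546462} \approx -6.7796$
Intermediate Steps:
$n = - 3 \sqrt{19909}$ ($n = - 3 \sqrt{-255 + 20164} = - 3 \sqrt{19909} \approx -423.3$)
$E{\left(V \right)} = -11$ ($E{\left(V \right)} = -9 + \left(\left(V - 2\right) - V\right) = -9 + \left(\left(-2 + V\right) - V\right) = -9 - 2 = -11$)
$K{\left(h \right)} = - 10 h$ ($K{\left(h \right)} = h - 11 h = - 10 h$)
$\frac{K{\left(-184 \right)} - 26570}{n + 4071} = \frac{\left(-10\right) \left(-184\right) - 26570}{- 3 \sqrt{19909} + 4071} = \frac{1840 - 26570}{4071 - 3 \sqrt{19909}} = - \frac{24730}{4071 - 3 \sqrt{19909}}$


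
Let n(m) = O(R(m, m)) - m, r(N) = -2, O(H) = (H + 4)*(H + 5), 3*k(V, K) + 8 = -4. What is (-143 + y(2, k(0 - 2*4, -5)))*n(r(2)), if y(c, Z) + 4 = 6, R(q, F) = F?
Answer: -1128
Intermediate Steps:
k(V, K) = -4 (k(V, K) = -8/3 + (1/3)*(-4) = -8/3 - 4/3 = -4)
O(H) = (4 + H)*(5 + H)
y(c, Z) = 2 (y(c, Z) = -4 + 6 = 2)
n(m) = 20 + m**2 + 8*m (n(m) = (20 + m**2 + 9*m) - m = 20 + m**2 + 8*m)
(-143 + y(2, k(0 - 2*4, -5)))*n(r(2)) = (-143 + 2)*(20 + (-2)**2 + 8*(-2)) = -141*(20 + 4 - 16) = -141*8 = -1128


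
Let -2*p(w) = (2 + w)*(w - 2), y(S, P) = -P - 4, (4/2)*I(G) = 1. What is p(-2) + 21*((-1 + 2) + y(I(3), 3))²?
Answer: 756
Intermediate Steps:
I(G) = ½ (I(G) = (½)*1 = ½)
y(S, P) = -4 - P
p(w) = -(-2 + w)*(2 + w)/2 (p(w) = -(2 + w)*(w - 2)/2 = -(2 + w)*(-2 + w)/2 = -(-2 + w)*(2 + w)/2)
p(-2) + 21*((-1 + 2) + y(I(3), 3))² = (2 - ½*(-2)²) + 21*((-1 + 2) + (-4 - 1*3))² = (2 - ½*4) + 21*(1 + (-4 - 3))² = (2 - 2) + 21*(1 - 7)² = 0 + 21*(-6)² = 0 + 21*36 = 0 + 756 = 756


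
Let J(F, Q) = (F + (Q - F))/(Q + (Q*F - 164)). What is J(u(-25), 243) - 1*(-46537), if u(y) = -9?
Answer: 98099753/2108 ≈ 46537.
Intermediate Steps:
J(F, Q) = Q/(-164 + Q + F*Q) (J(F, Q) = Q/(Q + (F*Q - 164)) = Q/(Q + (-164 + F*Q)) = Q/(-164 + Q + F*Q))
J(u(-25), 243) - 1*(-46537) = 243/(-164 + 243 - 9*243) - 1*(-46537) = 243/(-164 + 243 - 2187) + 46537 = 243/(-2108) + 46537 = 243*(-1/2108) + 46537 = -243/2108 + 46537 = 98099753/2108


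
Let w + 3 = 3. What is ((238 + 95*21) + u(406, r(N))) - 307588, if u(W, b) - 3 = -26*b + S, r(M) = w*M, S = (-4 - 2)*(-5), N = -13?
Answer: -305322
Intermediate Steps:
w = 0 (w = -3 + 3 = 0)
S = 30 (S = -6*(-5) = 30)
r(M) = 0 (r(M) = 0*M = 0)
u(W, b) = 33 - 26*b (u(W, b) = 3 + (-26*b + 30) = 3 + (30 - 26*b) = 33 - 26*b)
((238 + 95*21) + u(406, r(N))) - 307588 = ((238 + 95*21) + (33 - 26*0)) - 307588 = ((238 + 1995) + (33 + 0)) - 307588 = (2233 + 33) - 307588 = 2266 - 307588 = -305322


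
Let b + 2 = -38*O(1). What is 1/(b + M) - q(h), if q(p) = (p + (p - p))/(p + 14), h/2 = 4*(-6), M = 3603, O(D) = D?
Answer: -85495/60571 ≈ -1.4115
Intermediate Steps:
h = -48 (h = 2*(4*(-6)) = 2*(-24) = -48)
b = -40 (b = -2 - 38*1 = -2 - 38 = -40)
q(p) = p/(14 + p) (q(p) = (p + 0)/(14 + p) = p/(14 + p))
1/(b + M) - q(h) = 1/(-40 + 3603) - (-48)/(14 - 48) = 1/3563 - (-48)/(-34) = 1/3563 - (-48)*(-1)/34 = 1/3563 - 1*24/17 = 1/3563 - 24/17 = -85495/60571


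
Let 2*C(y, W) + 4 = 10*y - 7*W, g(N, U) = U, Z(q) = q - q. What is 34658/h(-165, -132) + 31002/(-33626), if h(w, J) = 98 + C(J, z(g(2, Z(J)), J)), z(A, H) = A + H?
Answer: -17184884/50439 ≈ -340.71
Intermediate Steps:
Z(q) = 0
C(y, W) = -2 + 5*y - 7*W/2 (C(y, W) = -2 + (10*y - 7*W)/2 = -2 + (-7*W + 10*y)/2 = -2 + (5*y - 7*W/2) = -2 + 5*y - 7*W/2)
h(w, J) = 96 + 3*J/2 (h(w, J) = 98 + (-2 + 5*J - 7*(0 + J)/2) = 98 + (-2 + 5*J - 7*J/2) = 98 + (-2 + 3*J/2) = 96 + 3*J/2)
34658/h(-165, -132) + 31002/(-33626) = 34658/(96 + (3/2)*(-132)) + 31002/(-33626) = 34658/(96 - 198) + 31002*(-1/33626) = 34658/(-102) - 15501/16813 = 34658*(-1/102) - 15501/16813 = -17329/51 - 15501/16813 = -17184884/50439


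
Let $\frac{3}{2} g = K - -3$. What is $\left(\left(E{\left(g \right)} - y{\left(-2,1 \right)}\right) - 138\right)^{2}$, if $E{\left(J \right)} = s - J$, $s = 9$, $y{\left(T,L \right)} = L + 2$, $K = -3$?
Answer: $17424$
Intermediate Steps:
$y{\left(T,L \right)} = 2 + L$
$g = 0$ ($g = \frac{2 \left(-3 - -3\right)}{3} = \frac{2 \left(-3 + 3\right)}{3} = \frac{2}{3} \cdot 0 = 0$)
$E{\left(J \right)} = 9 - J$
$\left(\left(E{\left(g \right)} - y{\left(-2,1 \right)}\right) - 138\right)^{2} = \left(\left(\left(9 - 0\right) - \left(2 + 1\right)\right) - 138\right)^{2} = \left(\left(\left(9 + 0\right) - 3\right) - 138\right)^{2} = \left(\left(9 - 3\right) - 138\right)^{2} = \left(6 - 138\right)^{2} = \left(-132\right)^{2} = 17424$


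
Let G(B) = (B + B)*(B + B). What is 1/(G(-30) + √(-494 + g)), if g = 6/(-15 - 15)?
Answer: 18000/64802471 - I*√12355/64802471 ≈ 0.00027777 - 1.7153e-6*I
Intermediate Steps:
G(B) = 4*B² (G(B) = (2*B)*(2*B) = 4*B²)
g = -⅕ (g = 6/(-30) = -1/30*6 = -⅕ ≈ -0.20000)
1/(G(-30) + √(-494 + g)) = 1/(4*(-30)² + √(-494 - ⅕)) = 1/(4*900 + √(-2471/5)) = 1/(3600 + I*√12355/5)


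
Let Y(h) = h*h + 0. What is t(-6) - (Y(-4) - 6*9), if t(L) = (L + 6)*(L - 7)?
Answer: 38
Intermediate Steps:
t(L) = (-7 + L)*(6 + L) (t(L) = (6 + L)*(-7 + L) = (-7 + L)*(6 + L))
Y(h) = h² (Y(h) = h² + 0 = h²)
t(-6) - (Y(-4) - 6*9) = (-42 + (-6)² - 1*(-6)) - ((-4)² - 6*9) = (-42 + 36 + 6) - (16 - 54) = 0 - 1*(-38) = 0 + 38 = 38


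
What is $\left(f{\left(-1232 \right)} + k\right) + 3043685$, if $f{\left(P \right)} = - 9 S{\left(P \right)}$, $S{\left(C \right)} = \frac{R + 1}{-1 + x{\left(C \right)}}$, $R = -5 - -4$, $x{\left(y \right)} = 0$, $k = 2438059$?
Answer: $5481744$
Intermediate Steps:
$R = -1$ ($R = -5 + 4 = -1$)
$S{\left(C \right)} = 0$ ($S{\left(C \right)} = \frac{-1 + 1}{-1 + 0} = \frac{0}{-1} = 0 \left(-1\right) = 0$)
$f{\left(P \right)} = 0$ ($f{\left(P \right)} = \left(-9\right) 0 = 0$)
$\left(f{\left(-1232 \right)} + k\right) + 3043685 = \left(0 + 2438059\right) + 3043685 = 2438059 + 3043685 = 5481744$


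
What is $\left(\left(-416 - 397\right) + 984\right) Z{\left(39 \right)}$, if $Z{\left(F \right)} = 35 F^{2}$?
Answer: $9103185$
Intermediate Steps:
$\left(\left(-416 - 397\right) + 984\right) Z{\left(39 \right)} = \left(\left(-416 - 397\right) + 984\right) 35 \cdot 39^{2} = \left(\left(-416 - 397\right) + 984\right) 35 \cdot 1521 = \left(-813 + 984\right) 53235 = 171 \cdot 53235 = 9103185$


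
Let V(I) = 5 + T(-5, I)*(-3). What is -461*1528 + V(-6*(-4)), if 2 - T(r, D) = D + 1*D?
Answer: -704265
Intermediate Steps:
T(r, D) = 2 - 2*D (T(r, D) = 2 - (D + 1*D) = 2 - (D + D) = 2 - 2*D)
V(I) = -1 + 6*I (V(I) = 5 + (2 - 2*I)*(-3) = 5 + (-6 + 6*I) = -1 + 6*I)
-461*1528 + V(-6*(-4)) = -461*1528 + (-1 + 6*(-6*(-4))) = -704408 + (-1 + 6*24) = -704408 + (-1 + 144) = -704408 + 143 = -704265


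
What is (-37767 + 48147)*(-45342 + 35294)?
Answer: -104298240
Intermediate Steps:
(-37767 + 48147)*(-45342 + 35294) = 10380*(-10048) = -104298240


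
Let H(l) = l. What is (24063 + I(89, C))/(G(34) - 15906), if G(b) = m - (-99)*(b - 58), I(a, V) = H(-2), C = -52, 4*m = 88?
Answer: -24061/18260 ≈ -1.3177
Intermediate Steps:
m = 22 (m = (¼)*88 = 22)
I(a, V) = -2
G(b) = -5720 + 99*b (G(b) = 22 - (-99)*(b - 58) = 22 - (-99)*(-58 + b) = 22 - (5742 - 99*b) = 22 + (-5742 + 99*b) = -5720 + 99*b)
(24063 + I(89, C))/(G(34) - 15906) = (24063 - 2)/((-5720 + 99*34) - 15906) = 24061/((-5720 + 3366) - 15906) = 24061/(-2354 - 15906) = 24061/(-18260) = 24061*(-1/18260) = -24061/18260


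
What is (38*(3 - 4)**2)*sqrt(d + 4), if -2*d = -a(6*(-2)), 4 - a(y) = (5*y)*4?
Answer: 114*sqrt(14) ≈ 426.55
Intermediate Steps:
a(y) = 4 - 20*y (a(y) = 4 - 5*y*4 = 4 - 20*y)
d = 122 (d = -(-1)*(4 - 120*(-2))/2 = -(-1)*(4 - 20*(-12))/2 = -(-1)*(4 + 240)/2 = -(-1)*244/2 = -1/2*(-244) = 122)
(38*(3 - 4)**2)*sqrt(d + 4) = (38*(3 - 4)**2)*sqrt(122 + 4) = (38*(-1)**2)*sqrt(126) = (38*1)*(3*sqrt(14)) = 38*(3*sqrt(14)) = 114*sqrt(14)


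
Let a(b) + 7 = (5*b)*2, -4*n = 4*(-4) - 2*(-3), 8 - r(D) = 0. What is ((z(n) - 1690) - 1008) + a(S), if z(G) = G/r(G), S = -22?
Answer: -46795/16 ≈ -2924.7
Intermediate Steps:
r(D) = 8 (r(D) = 8 - 1*0 = 8 + 0 = 8)
n = 5/2 (n = -(4*(-4) - 2*(-3))/4 = -(-16 + 6)/4 = -¼*(-10) = 5/2 ≈ 2.5000)
a(b) = -7 + 10*b (a(b) = -7 + (5*b)*2 = -7 + 10*b)
z(G) = G/8
((z(n) - 1690) - 1008) + a(S) = (((⅛)*(5/2) - 1690) - 1008) + (-7 + 10*(-22)) = ((5/16 - 1690) - 1008) + (-7 - 220) = (-27035/16 - 1008) - 227 = -43163/16 - 227 = -46795/16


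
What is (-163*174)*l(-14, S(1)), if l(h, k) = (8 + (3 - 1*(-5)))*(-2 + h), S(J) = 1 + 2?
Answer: 7260672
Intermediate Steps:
S(J) = 3
l(h, k) = -32 + 16*h (l(h, k) = (8 + (3 + 5))*(-2 + h) = (8 + 8)*(-2 + h) = 16*(-2 + h) = -32 + 16*h)
(-163*174)*l(-14, S(1)) = (-163*174)*(-32 + 16*(-14)) = -28362*(-32 - 224) = -28362*(-256) = 7260672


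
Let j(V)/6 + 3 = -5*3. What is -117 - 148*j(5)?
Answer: 15867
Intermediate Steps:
j(V) = -108 (j(V) = -18 + 6*(-5*3) = -18 + 6*(-15) = -18 - 90 = -108)
-117 - 148*j(5) = -117 - 148*(-108) = -117 + 15984 = 15867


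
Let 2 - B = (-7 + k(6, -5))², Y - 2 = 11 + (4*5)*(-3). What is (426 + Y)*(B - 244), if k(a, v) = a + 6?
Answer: -101193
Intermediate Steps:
k(a, v) = 6 + a
Y = -47 (Y = 2 + (11 + (4*5)*(-3)) = 2 + (11 + 20*(-3)) = 2 + (11 - 60) = 2 - 49 = -47)
B = -23 (B = 2 - (-7 + (6 + 6))² = 2 - (-7 + 12)² = 2 - 1*5² = 2 - 1*25 = 2 - 25 = -23)
(426 + Y)*(B - 244) = (426 - 47)*(-23 - 244) = 379*(-267) = -101193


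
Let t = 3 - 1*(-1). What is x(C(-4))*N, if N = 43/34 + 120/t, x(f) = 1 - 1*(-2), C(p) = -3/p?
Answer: 3189/34 ≈ 93.794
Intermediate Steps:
x(f) = 3 (x(f) = 1 + 2 = 3)
t = 4 (t = 3 + 1 = 4)
N = 1063/34 (N = 43/34 + 120/4 = 43*(1/34) + 120*(¼) = 43/34 + 30 = 1063/34 ≈ 31.265)
x(C(-4))*N = 3*(1063/34) = 3189/34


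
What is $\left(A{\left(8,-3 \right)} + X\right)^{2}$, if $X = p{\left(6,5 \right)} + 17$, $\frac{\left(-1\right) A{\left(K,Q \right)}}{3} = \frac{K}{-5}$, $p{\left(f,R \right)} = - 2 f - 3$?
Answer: $\frac{1156}{25} \approx 46.24$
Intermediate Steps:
$p{\left(f,R \right)} = -3 - 2 f$
$A{\left(K,Q \right)} = \frac{3 K}{5}$ ($A{\left(K,Q \right)} = - 3 \frac{K}{-5} = - 3 K \left(- \frac{1}{5}\right) = - 3 \left(- \frac{K}{5}\right) = \frac{3 K}{5}$)
$X = 2$ ($X = \left(-3 - 12\right) + 17 = -15 + 17 = 2$)
$\left(A{\left(8,-3 \right)} + X\right)^{2} = \left(\frac{3}{5} \cdot 8 + 2\right)^{2} = \left(\frac{24}{5} + 2\right)^{2} = \left(\frac{34}{5}\right)^{2} = \frac{1156}{25}$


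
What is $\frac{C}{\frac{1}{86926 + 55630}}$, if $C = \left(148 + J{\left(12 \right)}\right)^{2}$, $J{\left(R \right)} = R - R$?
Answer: $3122546624$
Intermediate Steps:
$J{\left(R \right)} = 0$
$C = 21904$ ($C = \left(148 + 0\right)^{2} = 148^{2} = 21904$)
$\frac{C}{\frac{1}{86926 + 55630}} = \frac{21904}{\frac{1}{86926 + 55630}} = \frac{21904}{\frac{1}{142556}} = 21904 \frac{1}{\frac{1}{142556}} = 21904 \cdot 142556 = 3122546624$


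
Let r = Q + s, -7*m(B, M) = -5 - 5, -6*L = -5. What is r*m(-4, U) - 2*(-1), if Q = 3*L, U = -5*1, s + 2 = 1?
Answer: 29/7 ≈ 4.1429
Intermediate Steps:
s = -1 (s = -2 + 1 = -1)
L = 5/6 (L = -1/6*(-5) = 5/6 ≈ 0.83333)
U = -5
Q = 5/2 (Q = 3*(5/6) = 5/2 ≈ 2.5000)
m(B, M) = 10/7 (m(B, M) = -(-5 - 5)/7 = -1/7*(-10) = 10/7)
r = 3/2 (r = 5/2 - 1 = 3/2 ≈ 1.5000)
r*m(-4, U) - 2*(-1) = (3/2)*(10/7) - 2*(-1) = 15/7 + 2 = 29/7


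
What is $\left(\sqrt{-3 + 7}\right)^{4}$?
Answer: $16$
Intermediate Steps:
$\left(\sqrt{-3 + 7}\right)^{4} = \left(\sqrt{4}\right)^{4} = 2^{4} = 16$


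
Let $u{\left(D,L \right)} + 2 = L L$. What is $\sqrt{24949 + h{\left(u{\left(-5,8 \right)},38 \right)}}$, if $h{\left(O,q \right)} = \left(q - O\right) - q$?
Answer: $\sqrt{24887} \approx 157.76$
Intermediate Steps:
$u{\left(D,L \right)} = -2 + L^{2}$ ($u{\left(D,L \right)} = -2 + L L = -2 + L^{2}$)
$h{\left(O,q \right)} = - O$
$\sqrt{24949 + h{\left(u{\left(-5,8 \right)},38 \right)}} = \sqrt{24949 - \left(-2 + 8^{2}\right)} = \sqrt{24949 - \left(-2 + 64\right)} = \sqrt{24949 - 62} = \sqrt{24887}$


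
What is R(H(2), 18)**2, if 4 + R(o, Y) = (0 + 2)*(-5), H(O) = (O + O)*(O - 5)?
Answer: 196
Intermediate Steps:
H(O) = 2*O*(-5 + O) (H(O) = (2*O)*(-5 + O) = 2*O*(-5 + O))
R(o, Y) = -14 (R(o, Y) = -4 + (0 + 2)*(-5) = -4 + 2*(-5) = -4 - 10 = -14)
R(H(2), 18)**2 = (-14)**2 = 196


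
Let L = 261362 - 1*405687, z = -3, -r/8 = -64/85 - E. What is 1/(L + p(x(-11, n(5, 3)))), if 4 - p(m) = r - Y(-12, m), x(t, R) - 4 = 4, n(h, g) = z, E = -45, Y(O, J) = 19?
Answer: -85/12235582 ≈ -6.9470e-6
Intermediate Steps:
r = -30088/85 (r = -8*(-64/85 - 1*(-45)) = -8*(-64*1/85 + 45) = -8*(-64/85 + 45) = -8*3761/85 = -30088/85 ≈ -353.98)
n(h, g) = -3
x(t, R) = 8 (x(t, R) = 4 + 4 = 8)
L = -144325 (L = 261362 - 405687 = -144325)
p(m) = 32043/85 (p(m) = 4 - (-30088/85 - 1*19) = 4 - (-30088/85 - 19) = 4 - 1*(-31703/85) = 4 + 31703/85 = 32043/85)
1/(L + p(x(-11, n(5, 3)))) = 1/(-144325 + 32043/85) = 1/(-12235582/85) = -85/12235582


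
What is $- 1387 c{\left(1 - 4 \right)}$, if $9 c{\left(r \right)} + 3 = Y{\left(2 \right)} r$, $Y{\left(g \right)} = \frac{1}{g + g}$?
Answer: $\frac{6935}{12} \approx 577.92$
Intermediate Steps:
$Y{\left(g \right)} = \frac{1}{2 g}$
$c{\left(r \right)} = - \frac{1}{3} + \frac{r}{36}$ ($c{\left(r \right)} = - \frac{1}{3} + \frac{\frac{1}{2 \cdot 2} r}{9} = - \frac{1}{3} + \frac{\frac{1}{2} \cdot \frac{1}{2} r}{9} = - \frac{1}{3} + \frac{\frac{1}{4} r}{9} = - \frac{1}{3} + \frac{r}{36}$)
$- 1387 c{\left(1 - 4 \right)} = - 1387 \left(- \frac{1}{3} + \frac{1 - 4}{36}\right) = - 1387 \left(- \frac{1}{3} + \frac{1}{36} \left(-3\right)\right) = - 1387 \left(- \frac{1}{3} - \frac{1}{12}\right) = \left(-1387\right) \left(- \frac{5}{12}\right) = \frac{6935}{12}$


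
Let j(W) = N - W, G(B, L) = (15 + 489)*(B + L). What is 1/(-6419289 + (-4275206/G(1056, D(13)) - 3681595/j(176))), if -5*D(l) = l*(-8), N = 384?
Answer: -17637984/113535647510381 ≈ -1.5535e-7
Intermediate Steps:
D(l) = 8*l/5 (D(l) = -l*(-8)/5 = -(-8)*l/5 = 8*l/5)
G(B, L) = 504*B + 504*L (G(B, L) = 504*(B + L) = 504*B + 504*L)
j(W) = 384 - W
1/(-6419289 + (-4275206/G(1056, D(13)) - 3681595/j(176))) = 1/(-6419289 + (-4275206/(504*1056 + 504*((8/5)*13)) - 3681595/(384 - 1*176))) = 1/(-6419289 + (-4275206/(532224 + 504*(104/5)) - 3681595/(384 - 176))) = 1/(-6419289 + (-4275206/(532224 + 52416/5) - 3681595/208)) = 1/(-6419289 + (-4275206/2713536/5 - 3681595*1/208)) = 1/(-6419289 + (-4275206*5/2713536 - 3681595/208)) = 1/(-6419289 + (-10688015/1356768 - 3681595/208)) = 1/(-6419289 - 312330837005/17637984) = 1/(-113535647510381/17637984) = -17637984/113535647510381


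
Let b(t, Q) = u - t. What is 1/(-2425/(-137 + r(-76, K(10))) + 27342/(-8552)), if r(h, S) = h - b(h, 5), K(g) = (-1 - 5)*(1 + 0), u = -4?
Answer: 243732/1294613 ≈ 0.18827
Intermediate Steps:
b(t, Q) = -4 - t
K(g) = -6 (K(g) = -6*1 = -6)
r(h, S) = 4 + 2*h (r(h, S) = h - (-4 - h) = h + (4 + h) = 4 + 2*h)
1/(-2425/(-137 + r(-76, K(10))) + 27342/(-8552)) = 1/(-2425/(-137 + (4 + 2*(-76))) + 27342/(-8552)) = 1/(-2425/(-137 + (4 - 152)) + 27342*(-1/8552)) = 1/(-2425/(-137 - 148) - 13671/4276) = 1/(-2425/(-285) - 13671/4276) = 1/(-2425*(-1/285) - 13671/4276) = 1/(485/57 - 13671/4276) = 1/(1294613/243732) = 243732/1294613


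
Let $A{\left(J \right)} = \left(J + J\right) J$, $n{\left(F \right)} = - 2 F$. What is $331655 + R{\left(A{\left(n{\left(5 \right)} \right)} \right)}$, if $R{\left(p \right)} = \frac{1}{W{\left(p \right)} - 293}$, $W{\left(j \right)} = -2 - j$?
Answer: $\frac{164169224}{495} \approx 3.3166 \cdot 10^{5}$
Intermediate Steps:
$A{\left(J \right)} = 2 J^{2}$ ($A{\left(J \right)} = 2 J J = 2 J^{2}$)
$R{\left(p \right)} = \frac{1}{-295 - p}$ ($R{\left(p \right)} = \frac{1}{\left(-2 - p\right) - 293} = \frac{1}{-295 - p}$)
$331655 + R{\left(A{\left(n{\left(5 \right)} \right)} \right)} = 331655 - \frac{1}{295 + 2 \left(\left(-2\right) 5\right)^{2}} = 331655 - \frac{1}{295 + 2 \left(-10\right)^{2}} = 331655 - \frac{1}{295 + 2 \cdot 100} = 331655 - \frac{1}{295 + 200} = 331655 - \frac{1}{495} = \frac{164169224}{495}$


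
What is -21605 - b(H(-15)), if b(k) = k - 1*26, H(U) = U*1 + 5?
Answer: -21569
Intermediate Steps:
H(U) = 5 + U (H(U) = U + 5 = 5 + U)
b(k) = -26 + k (b(k) = k - 26 = -26 + k)
-21605 - b(H(-15)) = -21605 - (-26 + (5 - 15)) = -21605 - (-26 - 10) = -21605 - 1*(-36) = -21605 + 36 = -21569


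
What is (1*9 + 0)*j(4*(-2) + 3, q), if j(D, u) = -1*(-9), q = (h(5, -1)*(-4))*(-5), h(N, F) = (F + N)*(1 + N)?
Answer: 81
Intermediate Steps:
h(N, F) = (1 + N)*(F + N)
q = 480 (q = ((-1 + 5 + 5² - 1*5)*(-4))*(-5) = ((-1 + 5 + 25 - 5)*(-4))*(-5) = (24*(-4))*(-5) = -96*(-5) = 480)
j(D, u) = 9
(1*9 + 0)*j(4*(-2) + 3, q) = (1*9 + 0)*9 = (9 + 0)*9 = 9*9 = 81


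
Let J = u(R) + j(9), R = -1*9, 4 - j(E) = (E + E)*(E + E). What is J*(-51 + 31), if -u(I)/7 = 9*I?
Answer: -4940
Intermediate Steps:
j(E) = 4 - 4*E² (j(E) = 4 - (E + E)*(E + E) = 4 - 2*E*2*E = 4 - 4*E²)
R = -9
u(I) = -63*I
J = 247 (J = -63*(-9) + (4 - 4*9²) = 567 + (4 - 4*81) = 567 + (4 - 324) = 567 - 320 = 247)
J*(-51 + 31) = 247*(-51 + 31) = 247*(-20) = -4940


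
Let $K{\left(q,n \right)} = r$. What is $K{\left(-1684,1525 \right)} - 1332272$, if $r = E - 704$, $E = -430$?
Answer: $-1333406$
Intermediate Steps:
$r = -1134$ ($r = -430 - 704 = -1134$)
$K{\left(q,n \right)} = -1134$
$K{\left(-1684,1525 \right)} - 1332272 = -1134 - 1332272 = -1333406$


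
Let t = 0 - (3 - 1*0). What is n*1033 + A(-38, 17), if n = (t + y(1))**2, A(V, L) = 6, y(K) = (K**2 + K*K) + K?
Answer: 6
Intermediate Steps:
y(K) = K + 2*K**2 (y(K) = (K**2 + K**2) + K = 2*K**2 + K = K + 2*K**2)
t = -3 (t = 0 - (3 + 0) = 0 - 1*3 = 0 - 3 = -3)
n = 0 (n = (-3 + 1*(1 + 2*1))**2 = (-3 + 1*(1 + 2))**2 = (-3 + 1*3)**2 = (-3 + 3)**2 = 0**2 = 0)
n*1033 + A(-38, 17) = 0*1033 + 6 = 0 + 6 = 6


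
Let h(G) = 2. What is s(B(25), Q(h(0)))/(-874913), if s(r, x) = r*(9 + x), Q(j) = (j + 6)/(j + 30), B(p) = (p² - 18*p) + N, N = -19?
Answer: -111/67301 ≈ -0.0016493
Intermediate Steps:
B(p) = -19 + p² - 18*p (B(p) = (p² - 18*p) - 19 = -19 + p² - 18*p)
Q(j) = (6 + j)/(30 + j)
s(B(25), Q(h(0)))/(-874913) = ((-19 + 25² - 18*25)*(9 + (6 + 2)/(30 + 2)))/(-874913) = ((-19 + 625 - 450)*(9 + 8/32))*(-1/874913) = (156*(9 + (1/32)*8))*(-1/874913) = (156*(9 + ¼))*(-1/874913) = (156*(37/4))*(-1/874913) = 1443*(-1/874913) = -111/67301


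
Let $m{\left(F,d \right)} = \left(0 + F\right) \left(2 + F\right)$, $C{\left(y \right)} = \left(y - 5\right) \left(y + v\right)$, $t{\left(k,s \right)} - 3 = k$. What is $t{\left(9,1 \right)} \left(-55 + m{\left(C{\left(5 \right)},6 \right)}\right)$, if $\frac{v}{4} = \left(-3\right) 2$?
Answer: $-660$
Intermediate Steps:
$v = -24$ ($v = 4 \left(\left(-3\right) 2\right) = 4 \left(-6\right) = -24$)
$t{\left(k,s \right)} = 3 + k$
$C{\left(y \right)} = \left(-24 + y\right) \left(-5 + y\right)$ ($C{\left(y \right)} = \left(y - 5\right) \left(y - 24\right) = \left(-5 + y\right) \left(-24 + y\right) = \left(-24 + y\right) \left(-5 + y\right)$)
$m{\left(F,d \right)} = F \left(2 + F\right)$
$t{\left(9,1 \right)} \left(-55 + m{\left(C{\left(5 \right)},6 \right)}\right) = \left(3 + 9\right) \left(-55 + \left(120 + 5^{2} - 145\right) \left(2 + \left(120 + 5^{2} - 145\right)\right)\right) = 12 \left(-55 + \left(120 + 25 - 145\right) \left(2 + \left(120 + 25 - 145\right)\right)\right) = 12 \left(-55 + 0 \left(2 + 0\right)\right) = 12 \left(-55 + 0 \cdot 2\right) = 12 \left(-55 + 0\right) = 12 \left(-55\right) = -660$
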